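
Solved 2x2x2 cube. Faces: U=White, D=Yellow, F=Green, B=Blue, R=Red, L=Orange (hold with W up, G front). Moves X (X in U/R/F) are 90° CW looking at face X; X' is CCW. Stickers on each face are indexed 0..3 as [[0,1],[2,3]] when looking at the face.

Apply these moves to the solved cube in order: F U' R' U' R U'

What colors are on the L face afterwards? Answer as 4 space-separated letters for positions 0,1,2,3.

Answer: W R O Y

Derivation:
After move 1 (F): F=GGGG U=WWOO R=WRWR D=RRYY L=OYOY
After move 2 (U'): U=WOWO F=OYGG R=GGWR B=WRBB L=BBOY
After move 3 (R'): R=GRGW U=WBWW F=OOGO D=RYYG B=YRRB
After move 4 (U'): U=BWWW F=BBGO R=OOGW B=GRRB L=YROY
After move 5 (R): R=GOWO U=BBWO F=BYGG D=RRYG B=WRWB
After move 6 (U'): U=BOBW F=YRGG R=BYWO B=GOWB L=WROY
Query: L face = WROY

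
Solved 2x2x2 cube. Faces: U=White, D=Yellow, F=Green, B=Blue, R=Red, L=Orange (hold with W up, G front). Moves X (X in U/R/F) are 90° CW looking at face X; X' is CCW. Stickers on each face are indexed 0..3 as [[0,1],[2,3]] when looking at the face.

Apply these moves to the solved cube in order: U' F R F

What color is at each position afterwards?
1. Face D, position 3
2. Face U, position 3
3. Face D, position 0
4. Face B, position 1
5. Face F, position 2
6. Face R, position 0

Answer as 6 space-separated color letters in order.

Answer: R Y R R Y O

Derivation:
After move 1 (U'): U=WWWW F=OOGG R=GGRR B=RRBB L=BBOO
After move 2 (F): F=GOGO U=WWOB R=WGWR D=RGYY L=BYOY
After move 3 (R): R=WWRG U=WOOO F=GGGY D=RBYR B=BRWB
After move 4 (F): F=GGYG U=WOYY R=OWOG D=RWYR L=BROB
Query 1: D[3] = R
Query 2: U[3] = Y
Query 3: D[0] = R
Query 4: B[1] = R
Query 5: F[2] = Y
Query 6: R[0] = O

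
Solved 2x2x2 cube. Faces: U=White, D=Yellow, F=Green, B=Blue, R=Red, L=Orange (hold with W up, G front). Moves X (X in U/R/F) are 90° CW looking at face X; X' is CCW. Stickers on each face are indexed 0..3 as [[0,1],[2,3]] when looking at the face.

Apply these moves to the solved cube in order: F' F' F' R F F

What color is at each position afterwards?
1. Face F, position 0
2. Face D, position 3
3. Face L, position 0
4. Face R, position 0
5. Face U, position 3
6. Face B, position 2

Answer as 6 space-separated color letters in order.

Answer: Y B O Y R W

Derivation:
After move 1 (F'): F=GGGG U=WWRR R=YRYR D=OOYY L=OWOW
After move 2 (F'): F=GGGG U=WWYY R=OROR D=WWYY L=OROR
After move 3 (F'): F=GGGG U=WWOO R=WRWR D=RRYY L=OYOY
After move 4 (R): R=WWRR U=WGOG F=GRGY D=RBYB B=OBWB
After move 5 (F): F=GGYR U=WGYY R=OWGR D=RWYB L=OROB
After move 6 (F): F=YGRG U=WGBR R=YWYR D=GOYB L=OROW
Query 1: F[0] = Y
Query 2: D[3] = B
Query 3: L[0] = O
Query 4: R[0] = Y
Query 5: U[3] = R
Query 6: B[2] = W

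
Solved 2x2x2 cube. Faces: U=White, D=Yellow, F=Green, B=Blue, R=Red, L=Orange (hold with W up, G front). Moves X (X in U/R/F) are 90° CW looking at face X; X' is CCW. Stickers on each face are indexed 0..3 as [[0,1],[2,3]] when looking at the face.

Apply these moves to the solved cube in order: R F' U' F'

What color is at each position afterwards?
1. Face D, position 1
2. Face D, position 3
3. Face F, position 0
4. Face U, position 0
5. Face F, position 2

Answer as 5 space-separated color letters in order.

Answer: W B G G O

Derivation:
After move 1 (R): R=RRRR U=WGWG F=GYGY D=YBYB B=WBWB
After move 2 (F'): F=YYGG U=WGRR R=BRYR D=OOYB L=OGOW
After move 3 (U'): U=GRWR F=OGGG R=YYYR B=BRWB L=WBOW
After move 4 (F'): F=GGOG U=GRYY R=OYOR D=BWYB L=WROW
Query 1: D[1] = W
Query 2: D[3] = B
Query 3: F[0] = G
Query 4: U[0] = G
Query 5: F[2] = O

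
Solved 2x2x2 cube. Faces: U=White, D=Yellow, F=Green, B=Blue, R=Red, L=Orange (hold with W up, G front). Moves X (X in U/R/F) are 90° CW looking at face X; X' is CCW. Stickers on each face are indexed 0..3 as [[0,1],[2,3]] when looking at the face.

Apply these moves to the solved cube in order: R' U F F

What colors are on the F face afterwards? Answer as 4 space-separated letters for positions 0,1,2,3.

Answer: W G R R

Derivation:
After move 1 (R'): R=RRRR U=WBWB F=GWGW D=YGYG B=YBYB
After move 2 (U): U=WWBB F=RRGW R=YBRR B=OOYB L=GWOO
After move 3 (F): F=GRWR U=WWOW R=BBBR D=RYYG L=GYOG
After move 4 (F): F=WGRR U=WWGY R=OBWR D=BBYG L=GROY
Query: F face = WGRR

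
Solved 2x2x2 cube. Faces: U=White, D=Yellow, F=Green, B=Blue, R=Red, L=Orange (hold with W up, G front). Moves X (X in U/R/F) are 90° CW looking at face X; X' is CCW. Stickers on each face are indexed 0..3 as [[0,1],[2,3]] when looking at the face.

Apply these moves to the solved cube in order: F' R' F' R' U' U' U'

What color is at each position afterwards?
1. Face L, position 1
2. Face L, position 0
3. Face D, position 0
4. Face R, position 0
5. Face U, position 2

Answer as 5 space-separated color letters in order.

After move 1 (F'): F=GGGG U=WWRR R=YRYR D=OOYY L=OWOW
After move 2 (R'): R=RRYY U=WBRB F=GWGR D=OGYG B=YBOB
After move 3 (F'): F=WRGG U=WBRY R=GROY D=WWYG L=OBOR
After move 4 (R'): R=RYGO U=WORY F=WBGY D=WRYG B=GBWB
After move 5 (U'): U=OYWR F=OBGY R=WBGO B=RYWB L=GBOR
After move 6 (U'): U=YROW F=GBGY R=OBGO B=WBWB L=RYOR
After move 7 (U'): U=RWYO F=RYGY R=GBGO B=OBWB L=WBOR
Query 1: L[1] = B
Query 2: L[0] = W
Query 3: D[0] = W
Query 4: R[0] = G
Query 5: U[2] = Y

Answer: B W W G Y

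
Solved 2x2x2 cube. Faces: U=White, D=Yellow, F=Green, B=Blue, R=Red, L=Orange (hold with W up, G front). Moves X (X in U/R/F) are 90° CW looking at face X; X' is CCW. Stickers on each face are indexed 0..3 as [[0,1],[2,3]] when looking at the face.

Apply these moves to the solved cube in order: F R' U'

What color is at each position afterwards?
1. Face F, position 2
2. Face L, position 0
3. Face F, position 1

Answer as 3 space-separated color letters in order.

After move 1 (F): F=GGGG U=WWOO R=WRWR D=RRYY L=OYOY
After move 2 (R'): R=RRWW U=WBOB F=GWGO D=RGYG B=YBRB
After move 3 (U'): U=BBWO F=OYGO R=GWWW B=RRRB L=YBOY
Query 1: F[2] = G
Query 2: L[0] = Y
Query 3: F[1] = Y

Answer: G Y Y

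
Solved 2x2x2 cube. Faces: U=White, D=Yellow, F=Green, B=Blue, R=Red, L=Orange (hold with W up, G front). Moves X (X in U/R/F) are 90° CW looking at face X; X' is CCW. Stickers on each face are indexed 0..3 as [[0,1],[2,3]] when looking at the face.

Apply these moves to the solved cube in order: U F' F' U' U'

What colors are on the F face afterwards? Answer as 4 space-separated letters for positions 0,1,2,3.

After move 1 (U): U=WWWW F=RRGG R=BBRR B=OOBB L=GGOO
After move 2 (F'): F=RGRG U=WWBR R=YBYR D=GOYY L=GWOW
After move 3 (F'): F=GGRR U=WWYY R=OBGR D=WWYY L=GROB
After move 4 (U'): U=WYWY F=GRRR R=GGGR B=OBBB L=OOOB
After move 5 (U'): U=YYWW F=OORR R=GRGR B=GGBB L=OBOB
Query: F face = OORR

Answer: O O R R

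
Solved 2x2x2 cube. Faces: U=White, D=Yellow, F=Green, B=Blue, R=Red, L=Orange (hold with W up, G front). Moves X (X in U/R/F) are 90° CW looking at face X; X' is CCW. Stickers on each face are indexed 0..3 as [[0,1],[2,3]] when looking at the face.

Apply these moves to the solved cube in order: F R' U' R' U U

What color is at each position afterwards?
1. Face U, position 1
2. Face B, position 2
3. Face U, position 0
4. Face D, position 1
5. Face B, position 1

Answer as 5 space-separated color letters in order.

Answer: W G R Y B

Derivation:
After move 1 (F): F=GGGG U=WWOO R=WRWR D=RRYY L=OYOY
After move 2 (R'): R=RRWW U=WBOB F=GWGO D=RGYG B=YBRB
After move 3 (U'): U=BBWO F=OYGO R=GWWW B=RRRB L=YBOY
After move 4 (R'): R=WWGW U=BRWR F=OBGO D=RYYO B=GRGB
After move 5 (U): U=WBRR F=WWGO R=GRGW B=YBGB L=OBOY
After move 6 (U): U=RWRB F=GRGO R=YBGW B=OBGB L=WWOY
Query 1: U[1] = W
Query 2: B[2] = G
Query 3: U[0] = R
Query 4: D[1] = Y
Query 5: B[1] = B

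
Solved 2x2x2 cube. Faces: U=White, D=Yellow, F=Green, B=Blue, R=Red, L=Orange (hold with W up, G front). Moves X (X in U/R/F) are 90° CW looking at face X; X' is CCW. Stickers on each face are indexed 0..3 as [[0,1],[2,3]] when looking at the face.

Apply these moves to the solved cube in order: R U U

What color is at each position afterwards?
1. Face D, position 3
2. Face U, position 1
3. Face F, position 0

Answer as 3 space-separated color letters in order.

Answer: B W W

Derivation:
After move 1 (R): R=RRRR U=WGWG F=GYGY D=YBYB B=WBWB
After move 2 (U): U=WWGG F=RRGY R=WBRR B=OOWB L=GYOO
After move 3 (U): U=GWGW F=WBGY R=OORR B=GYWB L=RROO
Query 1: D[3] = B
Query 2: U[1] = W
Query 3: F[0] = W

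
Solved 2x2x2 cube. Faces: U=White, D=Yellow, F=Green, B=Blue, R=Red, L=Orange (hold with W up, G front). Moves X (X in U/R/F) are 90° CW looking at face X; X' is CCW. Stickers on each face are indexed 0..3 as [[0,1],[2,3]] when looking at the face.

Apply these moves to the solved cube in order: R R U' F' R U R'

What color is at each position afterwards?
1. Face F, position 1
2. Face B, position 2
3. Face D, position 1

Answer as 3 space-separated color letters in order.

Answer: Y G W

Derivation:
After move 1 (R): R=RRRR U=WGWG F=GYGY D=YBYB B=WBWB
After move 2 (R): R=RRRR U=WYWY F=GBGB D=YWYW B=GBGB
After move 3 (U'): U=YYWW F=OOGB R=GBRR B=RRGB L=GBOO
After move 4 (F'): F=OBOG U=YYGR R=WBYR D=BOYW L=GWOW
After move 5 (R): R=YWRB U=YBGG F=OOOW D=BGYR B=RRYB
After move 6 (U): U=GYGB F=YWOW R=RRRB B=GWYB L=OOOW
After move 7 (R'): R=RBRR U=GYGG F=YYOB D=BWYW B=RWGB
Query 1: F[1] = Y
Query 2: B[2] = G
Query 3: D[1] = W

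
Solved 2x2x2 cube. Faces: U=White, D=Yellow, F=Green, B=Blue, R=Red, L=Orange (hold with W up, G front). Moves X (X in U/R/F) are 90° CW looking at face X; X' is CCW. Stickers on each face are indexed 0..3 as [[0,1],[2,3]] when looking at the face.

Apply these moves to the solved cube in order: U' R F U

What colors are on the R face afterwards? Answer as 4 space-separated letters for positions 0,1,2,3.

Answer: W R G G

Derivation:
After move 1 (U'): U=WWWW F=OOGG R=GGRR B=RRBB L=BBOO
After move 2 (R): R=RGRG U=WOWG F=OYGY D=YBYR B=WRWB
After move 3 (F): F=GOYY U=WOOB R=WGGG D=RRYR L=BYOB
After move 4 (U): U=OWBO F=WGYY R=WRGG B=BYWB L=GOOB
Query: R face = WRGG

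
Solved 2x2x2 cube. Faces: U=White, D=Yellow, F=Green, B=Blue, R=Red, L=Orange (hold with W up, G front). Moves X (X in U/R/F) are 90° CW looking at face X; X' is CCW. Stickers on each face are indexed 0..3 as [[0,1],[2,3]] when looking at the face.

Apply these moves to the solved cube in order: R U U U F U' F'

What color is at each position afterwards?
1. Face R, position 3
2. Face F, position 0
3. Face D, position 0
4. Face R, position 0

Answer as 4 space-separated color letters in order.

After move 1 (R): R=RRRR U=WGWG F=GYGY D=YBYB B=WBWB
After move 2 (U): U=WWGG F=RRGY R=WBRR B=OOWB L=GYOO
After move 3 (U): U=GWGW F=WBGY R=OORR B=GYWB L=RROO
After move 4 (U): U=GGWW F=OOGY R=GYRR B=RRWB L=WBOO
After move 5 (F): F=GOYO U=GGOB R=WYWR D=RGYB L=WYOB
After move 6 (U'): U=GBGO F=WYYO R=GOWR B=WYWB L=RROB
After move 7 (F'): F=YOWY U=GBGW R=GORR D=RBYB L=ROOG
Query 1: R[3] = R
Query 2: F[0] = Y
Query 3: D[0] = R
Query 4: R[0] = G

Answer: R Y R G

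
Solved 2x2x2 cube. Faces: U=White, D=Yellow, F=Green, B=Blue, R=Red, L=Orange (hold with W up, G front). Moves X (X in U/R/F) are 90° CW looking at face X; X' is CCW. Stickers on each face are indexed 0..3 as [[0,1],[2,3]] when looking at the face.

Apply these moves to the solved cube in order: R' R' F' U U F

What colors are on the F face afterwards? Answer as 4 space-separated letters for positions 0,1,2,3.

Answer: G G G B

Derivation:
After move 1 (R'): R=RRRR U=WBWB F=GWGW D=YGYG B=YBYB
After move 2 (R'): R=RRRR U=WYWY F=GBGB D=YWYW B=GBGB
After move 3 (F'): F=BBGG U=WYRR R=WRYR D=OOYW L=OYOW
After move 4 (U): U=RWRY F=WRGG R=GBYR B=OYGB L=BBOW
After move 5 (U): U=RRYW F=GBGG R=OYYR B=BBGB L=WROW
After move 6 (F): F=GGGB U=RRWR R=YYWR D=YOYW L=WOOO
Query: F face = GGGB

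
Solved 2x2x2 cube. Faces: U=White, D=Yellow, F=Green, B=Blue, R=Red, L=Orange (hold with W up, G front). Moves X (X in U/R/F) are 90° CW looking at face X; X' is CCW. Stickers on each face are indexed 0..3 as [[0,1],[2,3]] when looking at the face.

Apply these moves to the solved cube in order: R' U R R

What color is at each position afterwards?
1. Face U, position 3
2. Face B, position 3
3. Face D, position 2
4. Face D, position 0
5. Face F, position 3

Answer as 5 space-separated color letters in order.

Answer: G B Y Y O

Derivation:
After move 1 (R'): R=RRRR U=WBWB F=GWGW D=YGYG B=YBYB
After move 2 (U): U=WWBB F=RRGW R=YBRR B=OOYB L=GWOO
After move 3 (R): R=RYRB U=WRBW F=RGGG D=YYYO B=BOWB
After move 4 (R): R=RRBY U=WGBG F=RYGO D=YWYB B=WORB
Query 1: U[3] = G
Query 2: B[3] = B
Query 3: D[2] = Y
Query 4: D[0] = Y
Query 5: F[3] = O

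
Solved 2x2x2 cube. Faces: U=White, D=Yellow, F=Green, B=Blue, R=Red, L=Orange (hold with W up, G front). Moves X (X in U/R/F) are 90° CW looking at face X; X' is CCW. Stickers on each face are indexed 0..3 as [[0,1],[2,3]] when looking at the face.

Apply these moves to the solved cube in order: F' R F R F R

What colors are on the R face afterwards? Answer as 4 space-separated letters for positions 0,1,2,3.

Answer: O W Y R

Derivation:
After move 1 (F'): F=GGGG U=WWRR R=YRYR D=OOYY L=OWOW
After move 2 (R): R=YYRR U=WGRG F=GOGY D=OBYB B=RBWB
After move 3 (F): F=GGYO U=WGWW R=RYGR D=RYYB L=OOOB
After move 4 (R): R=GRRY U=WGWO F=GYYB D=RWYR B=WBGB
After move 5 (F): F=YGBY U=WGBO R=WROY D=RGYR L=OROW
After move 6 (R): R=OWYR U=WGBY F=YGBR D=RGYW B=OBGB
Query: R face = OWYR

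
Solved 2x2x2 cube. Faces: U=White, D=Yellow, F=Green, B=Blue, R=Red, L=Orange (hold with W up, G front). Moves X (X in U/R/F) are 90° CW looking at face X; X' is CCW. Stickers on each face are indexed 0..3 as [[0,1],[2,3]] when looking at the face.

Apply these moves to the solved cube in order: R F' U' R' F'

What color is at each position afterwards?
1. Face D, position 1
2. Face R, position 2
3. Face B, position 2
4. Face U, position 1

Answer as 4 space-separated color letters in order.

After move 1 (R): R=RRRR U=WGWG F=GYGY D=YBYB B=WBWB
After move 2 (F'): F=YYGG U=WGRR R=BRYR D=OOYB L=OGOW
After move 3 (U'): U=GRWR F=OGGG R=YYYR B=BRWB L=WBOW
After move 4 (R'): R=YRYY U=GWWB F=ORGR D=OGYG B=BROB
After move 5 (F'): F=RROG U=GWYY R=GROY D=BWYG L=WBOW
Query 1: D[1] = W
Query 2: R[2] = O
Query 3: B[2] = O
Query 4: U[1] = W

Answer: W O O W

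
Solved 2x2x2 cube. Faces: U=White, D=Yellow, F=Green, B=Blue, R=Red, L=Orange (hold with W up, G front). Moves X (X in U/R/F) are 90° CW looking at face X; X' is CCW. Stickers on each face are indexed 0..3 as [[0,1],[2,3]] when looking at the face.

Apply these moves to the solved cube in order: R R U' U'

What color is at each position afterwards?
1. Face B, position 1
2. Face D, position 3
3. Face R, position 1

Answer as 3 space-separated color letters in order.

Answer: B W O

Derivation:
After move 1 (R): R=RRRR U=WGWG F=GYGY D=YBYB B=WBWB
After move 2 (R): R=RRRR U=WYWY F=GBGB D=YWYW B=GBGB
After move 3 (U'): U=YYWW F=OOGB R=GBRR B=RRGB L=GBOO
After move 4 (U'): U=YWYW F=GBGB R=OORR B=GBGB L=RROO
Query 1: B[1] = B
Query 2: D[3] = W
Query 3: R[1] = O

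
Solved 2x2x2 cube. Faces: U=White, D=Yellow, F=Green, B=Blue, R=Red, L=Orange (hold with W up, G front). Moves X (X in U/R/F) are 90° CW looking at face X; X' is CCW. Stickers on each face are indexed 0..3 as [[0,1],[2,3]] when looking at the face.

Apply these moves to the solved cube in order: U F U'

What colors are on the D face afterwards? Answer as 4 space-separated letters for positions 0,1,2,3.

After move 1 (U): U=WWWW F=RRGG R=BBRR B=OOBB L=GGOO
After move 2 (F): F=GRGR U=WWOG R=WBWR D=RBYY L=GYOY
After move 3 (U'): U=WGWO F=GYGR R=GRWR B=WBBB L=OOOY
Query: D face = RBYY

Answer: R B Y Y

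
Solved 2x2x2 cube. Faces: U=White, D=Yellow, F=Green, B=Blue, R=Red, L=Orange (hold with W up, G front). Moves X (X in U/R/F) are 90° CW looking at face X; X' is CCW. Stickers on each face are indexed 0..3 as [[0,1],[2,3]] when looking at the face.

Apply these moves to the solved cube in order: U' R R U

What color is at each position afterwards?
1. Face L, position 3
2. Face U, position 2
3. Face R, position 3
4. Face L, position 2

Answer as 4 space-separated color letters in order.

After move 1 (U'): U=WWWW F=OOGG R=GGRR B=RRBB L=BBOO
After move 2 (R): R=RGRG U=WOWG F=OYGY D=YBYR B=WRWB
After move 3 (R): R=RRGG U=WYWY F=OBGR D=YWYW B=GROB
After move 4 (U): U=WWYY F=RRGR R=GRGG B=BBOB L=OBOO
Query 1: L[3] = O
Query 2: U[2] = Y
Query 3: R[3] = G
Query 4: L[2] = O

Answer: O Y G O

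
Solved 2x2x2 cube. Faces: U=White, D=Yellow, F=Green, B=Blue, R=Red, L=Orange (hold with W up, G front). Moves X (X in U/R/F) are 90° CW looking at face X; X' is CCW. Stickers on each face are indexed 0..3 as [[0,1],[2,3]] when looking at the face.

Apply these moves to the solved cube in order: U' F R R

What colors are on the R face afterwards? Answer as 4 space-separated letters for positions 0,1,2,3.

After move 1 (U'): U=WWWW F=OOGG R=GGRR B=RRBB L=BBOO
After move 2 (F): F=GOGO U=WWOB R=WGWR D=RGYY L=BYOY
After move 3 (R): R=WWRG U=WOOO F=GGGY D=RBYR B=BRWB
After move 4 (R): R=RWGW U=WGOY F=GBGR D=RWYB B=OROB
Query: R face = RWGW

Answer: R W G W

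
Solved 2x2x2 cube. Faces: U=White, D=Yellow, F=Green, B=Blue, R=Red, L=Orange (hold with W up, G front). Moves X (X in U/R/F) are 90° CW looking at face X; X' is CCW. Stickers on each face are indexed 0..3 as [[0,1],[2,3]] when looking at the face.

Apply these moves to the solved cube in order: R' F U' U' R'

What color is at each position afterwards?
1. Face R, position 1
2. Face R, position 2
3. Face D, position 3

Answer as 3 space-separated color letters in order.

After move 1 (R'): R=RRRR U=WBWB F=GWGW D=YGYG B=YBYB
After move 2 (F): F=GGWW U=WBOO R=WRBR D=RRYG L=OYOG
After move 3 (U'): U=BOWO F=OYWW R=GGBR B=WRYB L=YBOG
After move 4 (U'): U=OOBW F=YBWW R=OYBR B=GGYB L=WROG
After move 5 (R'): R=YROB U=OYBG F=YOWW D=RBYW B=GGRB
Query 1: R[1] = R
Query 2: R[2] = O
Query 3: D[3] = W

Answer: R O W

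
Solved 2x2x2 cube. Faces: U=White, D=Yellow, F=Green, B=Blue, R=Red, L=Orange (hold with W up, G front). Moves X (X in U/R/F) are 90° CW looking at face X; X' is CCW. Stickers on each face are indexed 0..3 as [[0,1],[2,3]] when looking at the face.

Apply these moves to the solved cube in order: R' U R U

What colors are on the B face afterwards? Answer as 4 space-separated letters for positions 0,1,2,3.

Answer: G W W B

Derivation:
After move 1 (R'): R=RRRR U=WBWB F=GWGW D=YGYG B=YBYB
After move 2 (U): U=WWBB F=RRGW R=YBRR B=OOYB L=GWOO
After move 3 (R): R=RYRB U=WRBW F=RGGG D=YYYO B=BOWB
After move 4 (U): U=BWWR F=RYGG R=BORB B=GWWB L=RGOO
Query: B face = GWWB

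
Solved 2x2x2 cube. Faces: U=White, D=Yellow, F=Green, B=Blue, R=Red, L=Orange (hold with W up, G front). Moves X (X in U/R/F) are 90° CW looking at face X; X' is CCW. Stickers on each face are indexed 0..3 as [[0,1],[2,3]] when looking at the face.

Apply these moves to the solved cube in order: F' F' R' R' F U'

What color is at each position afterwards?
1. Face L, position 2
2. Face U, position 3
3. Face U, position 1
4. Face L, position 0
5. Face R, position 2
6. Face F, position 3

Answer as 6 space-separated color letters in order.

Answer: O R R G Y B

Derivation:
After move 1 (F'): F=GGGG U=WWRR R=YRYR D=OOYY L=OWOW
After move 2 (F'): F=GGGG U=WWYY R=OROR D=WWYY L=OROR
After move 3 (R'): R=RROO U=WBYB F=GWGY D=WGYG B=YBWB
After move 4 (R'): R=RORO U=WWYY F=GBGB D=WWYY B=GBGB
After move 5 (F): F=GGBB U=WWRR R=YOYO D=RRYY L=OWOW
After move 6 (U'): U=WRWR F=OWBB R=GGYO B=YOGB L=GBOW
Query 1: L[2] = O
Query 2: U[3] = R
Query 3: U[1] = R
Query 4: L[0] = G
Query 5: R[2] = Y
Query 6: F[3] = B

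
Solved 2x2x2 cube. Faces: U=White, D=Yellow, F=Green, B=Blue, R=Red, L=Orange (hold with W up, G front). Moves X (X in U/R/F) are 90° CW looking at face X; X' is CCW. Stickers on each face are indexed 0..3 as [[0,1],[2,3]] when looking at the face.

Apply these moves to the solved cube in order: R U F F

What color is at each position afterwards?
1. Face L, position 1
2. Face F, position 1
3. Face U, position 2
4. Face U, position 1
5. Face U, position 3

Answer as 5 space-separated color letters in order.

Answer: R G B W Y

Derivation:
After move 1 (R): R=RRRR U=WGWG F=GYGY D=YBYB B=WBWB
After move 2 (U): U=WWGG F=RRGY R=WBRR B=OOWB L=GYOO
After move 3 (F): F=GRYR U=WWOY R=GBGR D=RWYB L=GYOB
After move 4 (F): F=YGRR U=WWBY R=OBYR D=GGYB L=GROW
Query 1: L[1] = R
Query 2: F[1] = G
Query 3: U[2] = B
Query 4: U[1] = W
Query 5: U[3] = Y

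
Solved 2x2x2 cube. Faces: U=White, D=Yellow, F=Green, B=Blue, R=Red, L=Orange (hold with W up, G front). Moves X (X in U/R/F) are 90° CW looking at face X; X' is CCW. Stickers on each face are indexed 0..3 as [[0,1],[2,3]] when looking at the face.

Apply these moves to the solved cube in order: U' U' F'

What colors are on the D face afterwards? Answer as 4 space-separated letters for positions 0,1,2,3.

Answer: R O Y Y

Derivation:
After move 1 (U'): U=WWWW F=OOGG R=GGRR B=RRBB L=BBOO
After move 2 (U'): U=WWWW F=BBGG R=OORR B=GGBB L=RROO
After move 3 (F'): F=BGBG U=WWOR R=YOYR D=ROYY L=RWOW
Query: D face = ROYY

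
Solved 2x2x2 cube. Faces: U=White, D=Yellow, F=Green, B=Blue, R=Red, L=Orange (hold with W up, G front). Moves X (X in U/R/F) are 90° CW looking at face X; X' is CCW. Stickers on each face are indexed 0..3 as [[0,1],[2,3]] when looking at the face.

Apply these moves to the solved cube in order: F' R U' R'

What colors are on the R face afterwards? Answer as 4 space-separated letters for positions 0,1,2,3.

Answer: O R G R

Derivation:
After move 1 (F'): F=GGGG U=WWRR R=YRYR D=OOYY L=OWOW
After move 2 (R): R=YYRR U=WGRG F=GOGY D=OBYB B=RBWB
After move 3 (U'): U=GGWR F=OWGY R=GORR B=YYWB L=RBOW
After move 4 (R'): R=ORGR U=GWWY F=OGGR D=OWYY B=BYBB
Query: R face = ORGR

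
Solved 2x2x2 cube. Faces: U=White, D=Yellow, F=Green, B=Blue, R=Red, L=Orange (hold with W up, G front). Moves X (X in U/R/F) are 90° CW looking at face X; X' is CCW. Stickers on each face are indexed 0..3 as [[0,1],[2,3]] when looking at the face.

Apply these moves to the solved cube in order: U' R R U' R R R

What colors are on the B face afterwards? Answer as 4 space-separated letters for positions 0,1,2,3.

After move 1 (U'): U=WWWW F=OOGG R=GGRR B=RRBB L=BBOO
After move 2 (R): R=RGRG U=WOWG F=OYGY D=YBYR B=WRWB
After move 3 (R): R=RRGG U=WYWY F=OBGR D=YWYW B=GROB
After move 4 (U'): U=YYWW F=BBGR R=OBGG B=RROB L=GROO
After move 5 (R): R=GOGB U=YBWR F=BWGW D=YOYR B=WRYB
After move 6 (R): R=GGBO U=YWWW F=BOGR D=YYYW B=RRBB
After move 7 (R): R=BGOG U=YOWR F=BYGW D=YBYR B=WRWB
Query: B face = WRWB

Answer: W R W B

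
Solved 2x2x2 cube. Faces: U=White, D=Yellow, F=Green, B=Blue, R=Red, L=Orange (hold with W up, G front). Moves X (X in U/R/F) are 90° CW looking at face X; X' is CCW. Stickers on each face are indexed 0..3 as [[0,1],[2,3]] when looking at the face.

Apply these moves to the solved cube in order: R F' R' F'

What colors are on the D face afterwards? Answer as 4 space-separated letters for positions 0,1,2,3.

After move 1 (R): R=RRRR U=WGWG F=GYGY D=YBYB B=WBWB
After move 2 (F'): F=YYGG U=WGRR R=BRYR D=OOYB L=OGOW
After move 3 (R'): R=RRBY U=WWRW F=YGGR D=OYYG B=BBOB
After move 4 (F'): F=GRYG U=WWRB R=YROY D=GWYG L=OWOR
Query: D face = GWYG

Answer: G W Y G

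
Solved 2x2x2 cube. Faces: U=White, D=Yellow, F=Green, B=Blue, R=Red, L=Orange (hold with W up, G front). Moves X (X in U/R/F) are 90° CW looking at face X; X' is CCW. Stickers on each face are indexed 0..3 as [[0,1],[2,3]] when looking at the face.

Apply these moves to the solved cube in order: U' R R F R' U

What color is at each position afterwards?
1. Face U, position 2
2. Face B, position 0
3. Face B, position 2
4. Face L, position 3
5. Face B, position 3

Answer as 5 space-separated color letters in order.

Answer: G B R W B

Derivation:
After move 1 (U'): U=WWWW F=OOGG R=GGRR B=RRBB L=BBOO
After move 2 (R): R=RGRG U=WOWG F=OYGY D=YBYR B=WRWB
After move 3 (R): R=RRGG U=WYWY F=OBGR D=YWYW B=GROB
After move 4 (F): F=GORB U=WYOB R=WRYG D=GRYW L=BYOW
After move 5 (R'): R=RGWY U=WOOG F=GYRB D=GOYB B=WRRB
After move 6 (U): U=OWGO F=RGRB R=WRWY B=BYRB L=GYOW
Query 1: U[2] = G
Query 2: B[0] = B
Query 3: B[2] = R
Query 4: L[3] = W
Query 5: B[3] = B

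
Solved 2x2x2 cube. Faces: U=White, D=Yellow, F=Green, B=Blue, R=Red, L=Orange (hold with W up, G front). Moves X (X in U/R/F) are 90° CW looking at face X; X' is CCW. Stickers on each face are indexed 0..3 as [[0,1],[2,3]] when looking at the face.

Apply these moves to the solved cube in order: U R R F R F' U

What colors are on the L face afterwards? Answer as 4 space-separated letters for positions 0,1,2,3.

After move 1 (U): U=WWWW F=RRGG R=BBRR B=OOBB L=GGOO
After move 2 (R): R=RBRB U=WRWG F=RYGY D=YBYO B=WOWB
After move 3 (R): R=RRBB U=WYWY F=RBGO D=YWYW B=GORB
After move 4 (F): F=GROB U=WYOG R=WRYB D=BRYW L=GYOW
After move 5 (R): R=YWBR U=WROB F=GROW D=BRYG B=GOYB
After move 6 (F'): F=RWGO U=WRYB R=RWBR D=YWYG L=GBOO
After move 7 (U): U=YWBR F=RWGO R=GOBR B=GBYB L=RWOO
Query: L face = RWOO

Answer: R W O O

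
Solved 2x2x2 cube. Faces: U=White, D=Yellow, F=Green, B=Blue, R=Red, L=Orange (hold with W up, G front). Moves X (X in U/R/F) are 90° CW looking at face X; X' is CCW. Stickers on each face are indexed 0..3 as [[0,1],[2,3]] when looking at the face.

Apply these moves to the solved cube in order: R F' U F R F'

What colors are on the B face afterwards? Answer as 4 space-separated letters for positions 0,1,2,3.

Answer: Y G W B

Derivation:
After move 1 (R): R=RRRR U=WGWG F=GYGY D=YBYB B=WBWB
After move 2 (F'): F=YYGG U=WGRR R=BRYR D=OOYB L=OGOW
After move 3 (U): U=RWRG F=BRGG R=WBYR B=OGWB L=YYOW
After move 4 (F): F=GBGR U=RWWY R=RBGR D=YWYB L=YOOO
After move 5 (R): R=GRRB U=RBWR F=GWGB D=YWYO B=YGWB
After move 6 (F'): F=WBGG U=RBGR R=WRYB D=OOYO L=YROW
Query: B face = YGWB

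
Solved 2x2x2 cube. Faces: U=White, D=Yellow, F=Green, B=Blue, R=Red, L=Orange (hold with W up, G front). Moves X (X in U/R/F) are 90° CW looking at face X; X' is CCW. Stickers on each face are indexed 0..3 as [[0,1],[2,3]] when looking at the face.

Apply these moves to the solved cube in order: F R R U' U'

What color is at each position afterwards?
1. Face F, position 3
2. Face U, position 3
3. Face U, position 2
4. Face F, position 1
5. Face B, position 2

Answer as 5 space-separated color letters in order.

Answer: B W R B G

Derivation:
After move 1 (F): F=GGGG U=WWOO R=WRWR D=RRYY L=OYOY
After move 2 (R): R=WWRR U=WGOG F=GRGY D=RBYB B=OBWB
After move 3 (R): R=RWRW U=WROY F=GBGB D=RWYO B=GBGB
After move 4 (U'): U=RYWO F=OYGB R=GBRW B=RWGB L=GBOY
After move 5 (U'): U=YORW F=GBGB R=OYRW B=GBGB L=RWOY
Query 1: F[3] = B
Query 2: U[3] = W
Query 3: U[2] = R
Query 4: F[1] = B
Query 5: B[2] = G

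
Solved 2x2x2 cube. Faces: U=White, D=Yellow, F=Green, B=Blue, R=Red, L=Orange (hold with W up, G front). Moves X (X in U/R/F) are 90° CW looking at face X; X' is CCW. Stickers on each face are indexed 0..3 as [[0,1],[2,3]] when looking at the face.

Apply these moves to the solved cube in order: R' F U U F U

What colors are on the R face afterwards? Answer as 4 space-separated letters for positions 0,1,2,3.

Answer: G G W R

Derivation:
After move 1 (R'): R=RRRR U=WBWB F=GWGW D=YGYG B=YBYB
After move 2 (F): F=GGWW U=WBOO R=WRBR D=RRYG L=OYOG
After move 3 (U): U=OWOB F=WRWW R=YBBR B=OYYB L=GGOG
After move 4 (U): U=OOBW F=YBWW R=OYBR B=GGYB L=WROG
After move 5 (F): F=WYWB U=OOGR R=BYWR D=BOYG L=WROR
After move 6 (U): U=GORO F=BYWB R=GGWR B=WRYB L=WYOR
Query: R face = GGWR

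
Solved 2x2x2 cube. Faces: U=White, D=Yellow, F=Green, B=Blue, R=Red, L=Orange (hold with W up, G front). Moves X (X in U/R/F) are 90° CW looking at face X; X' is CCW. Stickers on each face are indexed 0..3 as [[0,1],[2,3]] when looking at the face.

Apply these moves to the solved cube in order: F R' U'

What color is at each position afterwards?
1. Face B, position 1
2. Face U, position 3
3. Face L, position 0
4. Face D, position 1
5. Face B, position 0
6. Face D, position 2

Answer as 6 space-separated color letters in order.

After move 1 (F): F=GGGG U=WWOO R=WRWR D=RRYY L=OYOY
After move 2 (R'): R=RRWW U=WBOB F=GWGO D=RGYG B=YBRB
After move 3 (U'): U=BBWO F=OYGO R=GWWW B=RRRB L=YBOY
Query 1: B[1] = R
Query 2: U[3] = O
Query 3: L[0] = Y
Query 4: D[1] = G
Query 5: B[0] = R
Query 6: D[2] = Y

Answer: R O Y G R Y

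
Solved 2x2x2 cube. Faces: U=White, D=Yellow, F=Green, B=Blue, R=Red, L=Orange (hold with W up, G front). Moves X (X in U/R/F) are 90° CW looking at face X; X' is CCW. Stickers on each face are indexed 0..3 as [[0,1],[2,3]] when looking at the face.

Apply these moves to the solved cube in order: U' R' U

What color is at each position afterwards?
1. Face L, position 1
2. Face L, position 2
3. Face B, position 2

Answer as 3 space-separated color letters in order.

After move 1 (U'): U=WWWW F=OOGG R=GGRR B=RRBB L=BBOO
After move 2 (R'): R=GRGR U=WBWR F=OWGW D=YOYG B=YRYB
After move 3 (U): U=WWRB F=GRGW R=YRGR B=BBYB L=OWOO
Query 1: L[1] = W
Query 2: L[2] = O
Query 3: B[2] = Y

Answer: W O Y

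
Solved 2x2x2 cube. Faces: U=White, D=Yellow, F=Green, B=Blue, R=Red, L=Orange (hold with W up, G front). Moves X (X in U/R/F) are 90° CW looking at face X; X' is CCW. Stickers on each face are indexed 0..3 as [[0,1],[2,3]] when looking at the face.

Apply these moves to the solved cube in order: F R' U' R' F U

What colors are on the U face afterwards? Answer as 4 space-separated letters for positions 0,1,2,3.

Answer: Y B B R

Derivation:
After move 1 (F): F=GGGG U=WWOO R=WRWR D=RRYY L=OYOY
After move 2 (R'): R=RRWW U=WBOB F=GWGO D=RGYG B=YBRB
After move 3 (U'): U=BBWO F=OYGO R=GWWW B=RRRB L=YBOY
After move 4 (R'): R=WWGW U=BRWR F=OBGO D=RYYO B=GRGB
After move 5 (F): F=GOOB U=BRYB R=WWRW D=GWYO L=YROY
After move 6 (U): U=YBBR F=WWOB R=GRRW B=YRGB L=GOOY
Query: U face = YBBR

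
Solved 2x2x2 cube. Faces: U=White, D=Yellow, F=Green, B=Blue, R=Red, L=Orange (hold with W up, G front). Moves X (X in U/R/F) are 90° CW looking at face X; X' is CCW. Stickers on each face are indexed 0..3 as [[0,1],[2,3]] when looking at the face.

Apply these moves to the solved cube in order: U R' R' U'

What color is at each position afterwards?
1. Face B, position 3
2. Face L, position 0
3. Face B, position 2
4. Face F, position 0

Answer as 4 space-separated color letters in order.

Answer: B G R G

Derivation:
After move 1 (U): U=WWWW F=RRGG R=BBRR B=OOBB L=GGOO
After move 2 (R'): R=BRBR U=WBWO F=RWGW D=YRYG B=YOYB
After move 3 (R'): R=RRBB U=WYWY F=RBGO D=YWYW B=GORB
After move 4 (U'): U=YYWW F=GGGO R=RBBB B=RRRB L=GOOO
Query 1: B[3] = B
Query 2: L[0] = G
Query 3: B[2] = R
Query 4: F[0] = G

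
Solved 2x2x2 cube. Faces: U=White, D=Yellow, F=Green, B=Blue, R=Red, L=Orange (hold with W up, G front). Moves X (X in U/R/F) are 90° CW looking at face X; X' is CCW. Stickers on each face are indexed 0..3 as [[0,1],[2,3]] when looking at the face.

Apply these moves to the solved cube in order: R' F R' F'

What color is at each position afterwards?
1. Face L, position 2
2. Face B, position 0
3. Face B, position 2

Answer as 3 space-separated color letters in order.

After move 1 (R'): R=RRRR U=WBWB F=GWGW D=YGYG B=YBYB
After move 2 (F): F=GGWW U=WBOO R=WRBR D=RRYG L=OYOG
After move 3 (R'): R=RRWB U=WYOY F=GBWO D=RGYW B=GBRB
After move 4 (F'): F=BOGW U=WYRW R=GRRB D=YGYW L=OYOO
Query 1: L[2] = O
Query 2: B[0] = G
Query 3: B[2] = R

Answer: O G R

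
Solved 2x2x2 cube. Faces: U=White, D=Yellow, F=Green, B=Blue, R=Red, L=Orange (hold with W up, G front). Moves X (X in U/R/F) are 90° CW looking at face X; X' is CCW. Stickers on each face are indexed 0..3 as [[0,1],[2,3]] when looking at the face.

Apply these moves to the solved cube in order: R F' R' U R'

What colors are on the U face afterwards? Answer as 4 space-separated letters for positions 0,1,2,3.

Answer: R O W O

Derivation:
After move 1 (R): R=RRRR U=WGWG F=GYGY D=YBYB B=WBWB
After move 2 (F'): F=YYGG U=WGRR R=BRYR D=OOYB L=OGOW
After move 3 (R'): R=RRBY U=WWRW F=YGGR D=OYYG B=BBOB
After move 4 (U): U=RWWW F=RRGR R=BBBY B=OGOB L=YGOW
After move 5 (R'): R=BYBB U=ROWO F=RWGW D=ORYR B=GGYB
Query: U face = ROWO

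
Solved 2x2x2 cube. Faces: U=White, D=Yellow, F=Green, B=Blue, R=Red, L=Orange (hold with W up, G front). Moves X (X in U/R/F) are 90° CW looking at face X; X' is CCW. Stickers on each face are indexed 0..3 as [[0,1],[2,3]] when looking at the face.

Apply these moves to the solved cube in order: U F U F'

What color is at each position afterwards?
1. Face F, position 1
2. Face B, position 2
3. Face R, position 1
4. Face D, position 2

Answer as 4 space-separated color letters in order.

Answer: R B O Y

Derivation:
After move 1 (U): U=WWWW F=RRGG R=BBRR B=OOBB L=GGOO
After move 2 (F): F=GRGR U=WWOG R=WBWR D=RBYY L=GYOY
After move 3 (U): U=OWGW F=WBGR R=OOWR B=GYBB L=GROY
After move 4 (F'): F=BRWG U=OWOW R=BORR D=RYYY L=GWOG
Query 1: F[1] = R
Query 2: B[2] = B
Query 3: R[1] = O
Query 4: D[2] = Y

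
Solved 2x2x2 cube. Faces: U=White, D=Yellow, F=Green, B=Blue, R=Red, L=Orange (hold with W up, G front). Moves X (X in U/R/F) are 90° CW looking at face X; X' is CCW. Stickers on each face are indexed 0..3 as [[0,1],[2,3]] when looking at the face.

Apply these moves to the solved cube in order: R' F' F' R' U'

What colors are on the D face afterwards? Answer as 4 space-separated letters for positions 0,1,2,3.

After move 1 (R'): R=RRRR U=WBWB F=GWGW D=YGYG B=YBYB
After move 2 (F'): F=WWGG U=WBRR R=GRYR D=OOYG L=OBOW
After move 3 (F'): F=WGWG U=WBGY R=OROR D=BWYG L=OROR
After move 4 (R'): R=RROO U=WYGY F=WBWY D=BGYG B=GBWB
After move 5 (U'): U=YYWG F=ORWY R=WBOO B=RRWB L=GBOR
Query: D face = BGYG

Answer: B G Y G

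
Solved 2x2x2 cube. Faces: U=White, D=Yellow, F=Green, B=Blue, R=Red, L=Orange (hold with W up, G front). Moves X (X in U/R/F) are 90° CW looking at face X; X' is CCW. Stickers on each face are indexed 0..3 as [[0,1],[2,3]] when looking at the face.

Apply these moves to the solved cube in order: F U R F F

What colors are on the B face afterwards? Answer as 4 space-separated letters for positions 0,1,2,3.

After move 1 (F): F=GGGG U=WWOO R=WRWR D=RRYY L=OYOY
After move 2 (U): U=OWOW F=WRGG R=BBWR B=OYBB L=GGOY
After move 3 (R): R=WBRB U=OROG F=WRGY D=RBYO B=WYWB
After move 4 (F): F=GWYR U=ORYG R=OBGB D=RWYO L=GROB
After move 5 (F): F=YGRW U=ORBR R=YBGB D=GOYO L=GROW
Query: B face = WYWB

Answer: W Y W B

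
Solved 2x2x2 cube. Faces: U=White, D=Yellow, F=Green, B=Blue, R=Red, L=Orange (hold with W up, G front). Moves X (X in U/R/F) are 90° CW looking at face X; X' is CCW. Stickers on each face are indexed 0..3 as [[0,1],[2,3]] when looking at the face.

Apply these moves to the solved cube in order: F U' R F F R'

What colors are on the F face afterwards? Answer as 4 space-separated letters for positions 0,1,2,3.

Answer: Y Y R R

Derivation:
After move 1 (F): F=GGGG U=WWOO R=WRWR D=RRYY L=OYOY
After move 2 (U'): U=WOWO F=OYGG R=GGWR B=WRBB L=BBOY
After move 3 (R): R=WGRG U=WYWG F=ORGY D=RBYW B=OROB
After move 4 (F): F=GOYR U=WYYB R=WGGG D=RWYW L=BROB
After move 5 (F): F=YGRO U=WYBR R=YGBG D=GWYW L=BROW
After move 6 (R'): R=GGYB U=WOBO F=YYRR D=GGYO B=WRWB
Query: F face = YYRR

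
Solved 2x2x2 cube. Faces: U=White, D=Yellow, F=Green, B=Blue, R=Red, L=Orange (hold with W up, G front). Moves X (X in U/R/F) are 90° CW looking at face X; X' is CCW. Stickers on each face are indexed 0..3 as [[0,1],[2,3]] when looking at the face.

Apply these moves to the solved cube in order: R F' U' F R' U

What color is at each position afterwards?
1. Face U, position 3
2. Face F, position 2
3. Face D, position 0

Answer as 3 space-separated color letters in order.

Answer: W G Y

Derivation:
After move 1 (R): R=RRRR U=WGWG F=GYGY D=YBYB B=WBWB
After move 2 (F'): F=YYGG U=WGRR R=BRYR D=OOYB L=OGOW
After move 3 (U'): U=GRWR F=OGGG R=YYYR B=BRWB L=WBOW
After move 4 (F): F=GOGG U=GRWB R=WYRR D=YYYB L=WOOO
After move 5 (R'): R=YRWR U=GWWB F=GRGB D=YOYG B=BRYB
After move 6 (U): U=WGBW F=YRGB R=BRWR B=WOYB L=GROO
Query 1: U[3] = W
Query 2: F[2] = G
Query 3: D[0] = Y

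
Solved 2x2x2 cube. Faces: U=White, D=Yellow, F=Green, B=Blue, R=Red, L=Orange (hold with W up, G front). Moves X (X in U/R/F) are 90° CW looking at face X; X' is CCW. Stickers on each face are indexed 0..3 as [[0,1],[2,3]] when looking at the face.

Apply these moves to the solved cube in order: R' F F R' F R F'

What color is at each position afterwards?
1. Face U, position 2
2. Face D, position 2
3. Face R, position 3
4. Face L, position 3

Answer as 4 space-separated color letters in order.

Answer: Y Y R R

Derivation:
After move 1 (R'): R=RRRR U=WBWB F=GWGW D=YGYG B=YBYB
After move 2 (F): F=GGWW U=WBOO R=WRBR D=RRYG L=OYOG
After move 3 (F): F=WGWG U=WBGY R=OROR D=BWYG L=OROR
After move 4 (R'): R=RROO U=WYGY F=WBWY D=BGYG B=GBWB
After move 5 (F): F=WWYB U=WYRR R=GRYO D=ORYG L=OBOG
After move 6 (R): R=YGOR U=WWRB F=WRYG D=OWYG B=RBYB
After move 7 (F'): F=RGWY U=WWYO R=WGOR D=BGYG L=OBOR
Query 1: U[2] = Y
Query 2: D[2] = Y
Query 3: R[3] = R
Query 4: L[3] = R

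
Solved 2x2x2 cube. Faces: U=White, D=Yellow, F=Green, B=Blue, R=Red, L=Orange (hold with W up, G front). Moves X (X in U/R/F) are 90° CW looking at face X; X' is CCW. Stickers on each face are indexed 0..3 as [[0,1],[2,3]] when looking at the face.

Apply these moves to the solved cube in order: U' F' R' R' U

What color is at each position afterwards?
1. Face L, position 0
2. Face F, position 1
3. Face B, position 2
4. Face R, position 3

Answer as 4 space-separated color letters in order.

Answer: O Y G Y

Derivation:
After move 1 (U'): U=WWWW F=OOGG R=GGRR B=RRBB L=BBOO
After move 2 (F'): F=OGOG U=WWGR R=YGYR D=BOYY L=BWOW
After move 3 (R'): R=GRYY U=WBGR F=OWOR D=BGYG B=YROB
After move 4 (R'): R=RYGY U=WOGY F=OBOR D=BWYR B=GRGB
After move 5 (U): U=GWYO F=RYOR R=GRGY B=BWGB L=OBOW
Query 1: L[0] = O
Query 2: F[1] = Y
Query 3: B[2] = G
Query 4: R[3] = Y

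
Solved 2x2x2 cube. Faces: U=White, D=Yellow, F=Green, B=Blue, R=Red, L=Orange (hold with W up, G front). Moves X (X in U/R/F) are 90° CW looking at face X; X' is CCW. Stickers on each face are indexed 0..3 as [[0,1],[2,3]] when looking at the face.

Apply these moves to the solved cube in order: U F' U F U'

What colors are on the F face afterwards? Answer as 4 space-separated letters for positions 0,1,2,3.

Answer: R G G B

Derivation:
After move 1 (U): U=WWWW F=RRGG R=BBRR B=OOBB L=GGOO
After move 2 (F'): F=RGRG U=WWBR R=YBYR D=GOYY L=GWOW
After move 3 (U): U=BWRW F=YBRG R=OOYR B=GWBB L=RGOW
After move 4 (F): F=RYGB U=BWWG R=ROWR D=YOYY L=RGOO
After move 5 (U'): U=WGBW F=RGGB R=RYWR B=ROBB L=GWOO
Query: F face = RGGB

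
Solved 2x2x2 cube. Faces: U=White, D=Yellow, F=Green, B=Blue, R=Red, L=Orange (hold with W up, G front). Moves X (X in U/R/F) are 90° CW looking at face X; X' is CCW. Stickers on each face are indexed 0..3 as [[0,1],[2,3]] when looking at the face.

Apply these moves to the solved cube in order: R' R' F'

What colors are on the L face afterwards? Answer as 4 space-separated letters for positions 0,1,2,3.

Answer: O Y O W

Derivation:
After move 1 (R'): R=RRRR U=WBWB F=GWGW D=YGYG B=YBYB
After move 2 (R'): R=RRRR U=WYWY F=GBGB D=YWYW B=GBGB
After move 3 (F'): F=BBGG U=WYRR R=WRYR D=OOYW L=OYOW
Query: L face = OYOW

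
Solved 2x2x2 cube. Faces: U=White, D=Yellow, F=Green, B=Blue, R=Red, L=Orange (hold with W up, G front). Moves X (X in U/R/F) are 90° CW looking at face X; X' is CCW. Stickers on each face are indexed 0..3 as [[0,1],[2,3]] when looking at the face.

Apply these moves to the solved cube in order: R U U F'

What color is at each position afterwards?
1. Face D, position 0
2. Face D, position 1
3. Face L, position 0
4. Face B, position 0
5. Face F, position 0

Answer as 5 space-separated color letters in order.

After move 1 (R): R=RRRR U=WGWG F=GYGY D=YBYB B=WBWB
After move 2 (U): U=WWGG F=RRGY R=WBRR B=OOWB L=GYOO
After move 3 (U): U=GWGW F=WBGY R=OORR B=GYWB L=RROO
After move 4 (F'): F=BYWG U=GWOR R=BOYR D=ROYB L=RWOG
Query 1: D[0] = R
Query 2: D[1] = O
Query 3: L[0] = R
Query 4: B[0] = G
Query 5: F[0] = B

Answer: R O R G B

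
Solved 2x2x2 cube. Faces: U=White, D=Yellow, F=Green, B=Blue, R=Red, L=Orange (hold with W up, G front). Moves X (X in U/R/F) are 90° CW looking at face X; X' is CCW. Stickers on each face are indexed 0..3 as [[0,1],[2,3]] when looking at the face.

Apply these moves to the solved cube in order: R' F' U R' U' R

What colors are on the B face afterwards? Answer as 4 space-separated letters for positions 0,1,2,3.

Answer: R R O B

Derivation:
After move 1 (R'): R=RRRR U=WBWB F=GWGW D=YGYG B=YBYB
After move 2 (F'): F=WWGG U=WBRR R=GRYR D=OOYG L=OBOW
After move 3 (U): U=RWRB F=GRGG R=YBYR B=OBYB L=WWOW
After move 4 (R'): R=BRYY U=RYRO F=GWGB D=ORYG B=GBOB
After move 5 (U'): U=YORR F=WWGB R=GWYY B=BROB L=GBOW
After move 6 (R): R=YGYW U=YWRB F=WRGG D=OOYB B=RROB
Query: B face = RROB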